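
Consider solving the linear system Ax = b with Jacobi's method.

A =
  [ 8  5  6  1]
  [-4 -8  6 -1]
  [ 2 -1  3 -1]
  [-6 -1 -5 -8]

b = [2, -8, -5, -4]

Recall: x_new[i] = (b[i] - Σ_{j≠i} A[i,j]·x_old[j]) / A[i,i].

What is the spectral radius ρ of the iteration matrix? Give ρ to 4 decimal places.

1.2094

Diagonal D = diag(8, -8, 3, -8); L, U strict lower/upper.
Jacobi: T = -D⁻¹(L+U), T[2,0] = -(2)/(3) = -0.6667; T[2,2] = 0.
  T[0,:] = [+0.0000, -0.6250, -0.7500, -0.1250]
  T[1,:] = [-0.5000, +0.0000, +0.7500, -0.1250]
  T[2,:] = [-0.6667, +0.3333, +0.0000, +0.3333]
  T[3,:] = [-0.7500, -0.1250, -0.6250, +0.0000]
|eigenvalues of T|: 1.2094, 0.7089, 0.3798, 0.3798.
ρ = 1.2094; 1.2094 > 1, so it fails to converge.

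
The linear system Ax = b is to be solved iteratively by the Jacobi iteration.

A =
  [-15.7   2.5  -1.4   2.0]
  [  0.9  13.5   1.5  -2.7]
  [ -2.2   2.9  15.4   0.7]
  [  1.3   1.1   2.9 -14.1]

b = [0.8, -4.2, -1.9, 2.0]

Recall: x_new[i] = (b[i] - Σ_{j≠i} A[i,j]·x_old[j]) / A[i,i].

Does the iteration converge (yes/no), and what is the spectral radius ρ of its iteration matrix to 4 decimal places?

Write A = D+L+U with D = diag(-15.7, 13.5, 15.4, -14.1).
T_J = -D⁻¹(L+U): T[1,2] = -(1.5)/(13.5) = -0.1111; T[1,1] = 0.
  T[0,:] = [+0.0000, +0.1592, -0.0892, +0.1274]
  T[1,:] = [-0.0667, +0.0000, -0.1111, +0.2000]
  T[2,:] = [+0.1429, -0.1883, +0.0000, -0.0455]
  T[3,:] = [+0.0922, +0.0780, +0.2057, +0.0000]
moduli |λ_i(T)| = 0.2402, 0.1776, 0.1761, 0.1761.
ρ(T) = max|λ| = 0.2402; 0.2402 < 1: convergent.

yes, ρ = 0.2402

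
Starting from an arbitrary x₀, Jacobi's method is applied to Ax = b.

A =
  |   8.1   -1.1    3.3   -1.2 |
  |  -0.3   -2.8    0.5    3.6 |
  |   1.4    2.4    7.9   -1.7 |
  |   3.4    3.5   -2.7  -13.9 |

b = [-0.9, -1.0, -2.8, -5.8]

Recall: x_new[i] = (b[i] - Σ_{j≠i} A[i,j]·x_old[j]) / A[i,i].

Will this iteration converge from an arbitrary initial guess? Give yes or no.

A = D + L + U where D = diag(8.1, -2.8, 7.9, -13.9).
T_J = -D⁻¹(L+U): T[1,2] = -(0.5)/(-2.8) = +0.1786; T[1,1] = 0.
  T[0,:] = [+0.0000 +0.1358 -0.4074 +0.1481]
  T[1,:] = [-0.1071 +0.0000 +0.1786 +1.2857]
  T[2,:] = [-0.1772 -0.3038 +0.0000 +0.2152]
  T[3,:] = [+0.2446 +0.2518 -0.1942 +0.0000]
|λ(T)| sorted: 0.7061, 0.4889, 0.2661, 0.2661.
spectral radius ρ = 0.7061; 0.7061 < 1, so it converges for any x₀.

yes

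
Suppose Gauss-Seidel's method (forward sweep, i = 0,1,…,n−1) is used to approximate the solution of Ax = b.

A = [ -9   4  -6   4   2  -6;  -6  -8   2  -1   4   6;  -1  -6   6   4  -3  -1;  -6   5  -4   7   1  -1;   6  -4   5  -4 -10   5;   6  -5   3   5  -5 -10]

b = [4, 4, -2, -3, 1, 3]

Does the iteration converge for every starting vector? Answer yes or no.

Let D = diag(-9, -8, 6, 7, -10, -10); L, U the strict triangles.
T_GS = -(D+L)⁻¹U: row 0 first, T[0,4] = -(2)/(-9) = +0.2222; later rows by forward substitution.
  T[0,:] = [+0.0000, +0.4444, -0.6667, +0.4444, +0.2222, -0.6667]
  T[1,:] = [+0.0000, -0.3333, +0.7500, -0.4583, +0.3333, +1.2500]
  T[2,:] = [+0.0000, -0.2593, +0.6389, -1.0509, +0.8704, +1.3056]
  T[3,:] = [+0.0000, +0.4709, -0.7421, +0.1078, +0.3069, -0.5754]
  T[4,:] = [+0.0000, +0.0820, -0.0837, -0.1186, +0.3124, +0.4829]
  T[5,:] = [+0.0000, +0.5500, -0.9125, +0.2937, +0.2250, -1.1625]
eigenvalue magnitudes: 1.1350, 0.4785, 0.4785, 0.1420, 0.0860, 0.0000.
ρ = 1.1350; 1.1350 > 1, so it fails to converge.

no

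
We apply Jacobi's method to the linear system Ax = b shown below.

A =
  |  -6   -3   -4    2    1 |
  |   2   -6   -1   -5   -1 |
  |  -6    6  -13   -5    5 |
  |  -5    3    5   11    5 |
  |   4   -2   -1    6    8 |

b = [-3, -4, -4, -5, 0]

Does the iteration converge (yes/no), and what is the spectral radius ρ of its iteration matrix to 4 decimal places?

Write A = D+L+U with D = diag(-6, -6, -13, 11, 8).
Jacobi T = -D⁻¹(L+U): T[1,3] = -(-5)/(-6) = -0.8333; T[1,1] = 0.
  T[0,:] = [+0.0000  -0.5000  -0.6667  +0.3333  +0.1667]
  T[1,:] = [+0.3333  +0.0000  -0.1667  -0.8333  -0.1667]
  T[2,:] = [-0.4615  +0.4615  +0.0000  -0.3846  +0.3846]
  T[3,:] = [+0.4545  -0.2727  -0.4545  +0.0000  -0.4545]
  T[4,:] = [-0.5000  +0.2500  +0.1250  -0.7500  +0.0000]
|λ(T)| sorted: 1.2686, 0.5832, 0.5832, 0.4299, 0.4299.
ρ(T) = max|λ| = 1.2686; 1.2686 > 1, so it fails to converge.

no, ρ = 1.2686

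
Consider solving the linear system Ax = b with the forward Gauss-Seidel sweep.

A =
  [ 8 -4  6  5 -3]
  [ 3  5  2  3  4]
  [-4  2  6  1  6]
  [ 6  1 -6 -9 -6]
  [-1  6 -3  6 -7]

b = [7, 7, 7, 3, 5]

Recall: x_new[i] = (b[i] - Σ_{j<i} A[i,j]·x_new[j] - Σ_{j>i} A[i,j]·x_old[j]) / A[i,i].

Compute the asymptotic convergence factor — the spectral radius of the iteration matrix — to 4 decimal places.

1.4245

A = D + L + U where D = diag(8, 5, 6, -9, -7).
T_GS = -(D+L)⁻¹U: row 0 first, T[0,1] = -(-4)/(8) = +0.5000; later rows by forward substitution.
  T[0,:] = [+0.0000, +0.5000, -0.7500, -0.6250, +0.3750]
  T[1,:] = [+0.0000, -0.3000, +0.0500, -0.2250, -1.0250]
  T[2,:] = [+0.0000, +0.4333, -0.5167, -0.5083, -0.4083]
  T[3,:] = [+0.0000, +0.0111, -0.1500, -0.1028, -0.2583]
  T[4,:] = [+0.0000, -0.5048, +0.2429, +0.0262, -0.9786]
|roots of det(T-λI)|: 1.4245, 0.5445, 0.1086, 0.0377, 0.0000.
spectral radius ρ = 1.4245; 1.4245 > 1, so it fails to converge.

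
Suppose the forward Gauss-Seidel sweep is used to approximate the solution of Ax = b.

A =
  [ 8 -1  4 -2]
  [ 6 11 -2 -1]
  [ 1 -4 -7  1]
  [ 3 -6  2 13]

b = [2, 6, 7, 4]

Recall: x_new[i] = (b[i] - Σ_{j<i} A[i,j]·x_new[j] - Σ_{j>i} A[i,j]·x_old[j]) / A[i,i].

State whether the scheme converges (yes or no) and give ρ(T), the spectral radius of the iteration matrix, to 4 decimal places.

yes, ρ = 0.5796

Split A = D + L + U, D = diag(8, 11, -7, 13).
GS T = -(D+L)⁻¹U: row 0 first, T[0,2] = -(4)/(8) = -0.5000; later rows by forward substitution.
  T[0,:] = [+0.0000 +0.1250 -0.5000 +0.2500]
  T[1,:] = [+0.0000 -0.0682 +0.4545 -0.0455]
  T[2,:] = [+0.0000 +0.0568 -0.3312 +0.2045]
  T[3,:] = [+0.0000 -0.0691 +0.3761 -0.1101]
moduli |λ_i(T)| = 0.5796, 0.0360, 0.0360, 0.0000.
spectral radius ρ = 0.5796; 0.5796 < 1 ⇒ converges.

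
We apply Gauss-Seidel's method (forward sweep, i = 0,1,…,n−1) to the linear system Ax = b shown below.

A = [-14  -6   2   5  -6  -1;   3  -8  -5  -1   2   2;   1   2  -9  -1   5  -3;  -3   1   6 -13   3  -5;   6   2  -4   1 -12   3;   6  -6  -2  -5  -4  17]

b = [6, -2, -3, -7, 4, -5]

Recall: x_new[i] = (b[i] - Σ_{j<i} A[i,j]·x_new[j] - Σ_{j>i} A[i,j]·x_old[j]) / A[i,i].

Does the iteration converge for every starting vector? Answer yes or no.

Write A = D+L+U with D = diag(-14, -8, -9, -13, -12, 17).
Gauss-Seidel: T = -(D+L)⁻¹U, row 0 first, T[0,1] = -(-6)/(-14) = -0.4286; later rows by forward substitution.
  T[0,:] = [+0.0000  -0.4286  +0.1429  +0.3571  -0.4286  -0.0714]
  T[1,:] = [+0.0000  -0.1607  -0.5714  +0.0089  +0.0893  +0.2232]
  T[2,:] = [+0.0000  -0.0833  -0.1111  -0.0694  +0.5278  -0.2917]
  T[3,:] = [+0.0000  +0.0481  -0.1282  -0.1138  +0.5801  -0.4856]
  T[4,:] = [+0.0000  -0.2093  +0.0025  +0.1937  -0.3270  +0.3082]
  T[5,:] = [+0.0000  +0.0496  -0.3023  -0.1190  +0.3386  -0.0006]
|eigenvalues of T|: 0.8265, 0.3910, 0.3778, 0.0705, 0.0705, 0.0000.
ρ(T) = max|λ| = 0.8265; 0.8265 < 1 ⇒ converges.

yes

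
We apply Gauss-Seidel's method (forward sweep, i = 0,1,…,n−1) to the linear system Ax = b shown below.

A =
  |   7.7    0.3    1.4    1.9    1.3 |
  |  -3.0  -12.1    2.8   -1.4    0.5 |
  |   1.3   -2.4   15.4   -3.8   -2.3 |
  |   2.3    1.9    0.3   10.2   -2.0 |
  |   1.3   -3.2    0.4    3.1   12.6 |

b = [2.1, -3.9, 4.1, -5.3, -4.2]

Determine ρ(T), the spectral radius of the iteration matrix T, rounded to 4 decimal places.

0.2350

Diagonal D = diag(7.7, -12.1, 15.4, 10.2, 12.6); L, U strict lower/upper.
Gauss-Seidel: T = -(D+L)⁻¹U, row 0 first, T[0,2] = -(1.4)/(7.7) = -0.1818; later rows by forward substitution.
  T[0,:] = [+0.0000, -0.0390, -0.1818, -0.2468, -0.1688]
  T[1,:] = [+0.0000, +0.0097, +0.2765, -0.0545, +0.0832]
  T[2,:] = [+0.0000, +0.0048, +0.0584, +0.2591, +0.1766]
  T[3,:] = [+0.0000, +0.0068, -0.0122, +0.0582, +0.2135]
  T[4,:] = [+0.0000, +0.0046, +0.0901, -0.0109, -0.0196]
eigenvalue magnitudes: 0.2350, 0.1388, 0.1388, 0.0099, 0.0000.
ρ = 0.2350; 0.2350 < 1 ⇒ converges.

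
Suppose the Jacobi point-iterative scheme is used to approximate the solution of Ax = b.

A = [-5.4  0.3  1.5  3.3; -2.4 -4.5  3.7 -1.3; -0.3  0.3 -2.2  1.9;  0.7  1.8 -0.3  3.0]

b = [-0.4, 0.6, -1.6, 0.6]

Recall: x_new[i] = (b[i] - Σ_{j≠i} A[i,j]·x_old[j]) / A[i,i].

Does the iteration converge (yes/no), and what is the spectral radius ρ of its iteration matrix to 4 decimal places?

Split A = D + L + U, D = diag(-5.4, -4.5, -2.2, 3).
T_J = -D⁻¹(L+U): T[1,2] = -(3.7)/(-4.5) = +0.8222; T[1,1] = 0.
  T[0,:] = [+0.0000 +0.0556 +0.2778 +0.6111]
  T[1,:] = [-0.5333 +0.0000 +0.8222 -0.2889]
  T[2,:] = [-0.1364 +0.1364 +0.0000 +0.8636]
  T[3,:] = [-0.2333 -0.6000 +0.1000 +0.0000]
moduli |λ_i(T)| = 0.8501, 0.6169, 0.6169, 0.4084.
ρ(T) = max|λ| = 0.8501; 0.8501 < 1 ⇒ converges.

yes, ρ = 0.8501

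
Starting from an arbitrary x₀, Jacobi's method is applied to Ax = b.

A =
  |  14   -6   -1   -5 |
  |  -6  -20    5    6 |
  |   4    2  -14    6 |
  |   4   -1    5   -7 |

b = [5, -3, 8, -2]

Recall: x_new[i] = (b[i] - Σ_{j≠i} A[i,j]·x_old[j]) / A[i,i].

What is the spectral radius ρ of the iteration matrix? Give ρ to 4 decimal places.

0.8659

Let D = diag(14, -20, -14, -7); L, U the strict triangles.
Jacobi T = -D⁻¹(L+U): T[2,1] = -(2)/(-14) = +0.1429; T[2,2] = 0.
  T[0,:] = [+0.0000  +0.4286  +0.0714  +0.3571]
  T[1,:] = [-0.3000  +0.0000  +0.2500  +0.3000]
  T[2,:] = [+0.2857  +0.1429  +0.0000  +0.4286]
  T[3,:] = [+0.5714  -0.1429  +0.7143  +0.0000]
|eigenvalues of T|: 0.8659, 0.4973, 0.4143, 0.4143.
spectral radius ρ = 0.8659; 0.8659 < 1, so it converges for any x₀.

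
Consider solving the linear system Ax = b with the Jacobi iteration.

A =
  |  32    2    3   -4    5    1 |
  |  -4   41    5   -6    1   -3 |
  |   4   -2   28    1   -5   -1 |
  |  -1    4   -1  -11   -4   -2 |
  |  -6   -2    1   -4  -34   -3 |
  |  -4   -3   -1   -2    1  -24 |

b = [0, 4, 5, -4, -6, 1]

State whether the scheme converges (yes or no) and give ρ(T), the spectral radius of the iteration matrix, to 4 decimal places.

yes, ρ = 0.4356

Write A = D+L+U with D = diag(32, 41, 28, -11, -34, -24).
T_J = -D⁻¹(L+U): T[0,3] = -(-4)/(32) = +0.1250; T[0,0] = 0.
  T[0,:] = [+0.0000, -0.0625, -0.0938, +0.1250, -0.1562, -0.0312]
  T[1,:] = [+0.0976, +0.0000, -0.1220, +0.1463, -0.0244, +0.0732]
  T[2,:] = [-0.1429, +0.0714, +0.0000, -0.0357, +0.1786, +0.0357]
  T[3,:] = [-0.0909, +0.3636, -0.0909, +0.0000, -0.3636, -0.1818]
  T[4,:] = [-0.1765, -0.0588, +0.0294, -0.1176, +0.0000, -0.0882]
  T[5,:] = [-0.1667, -0.1250, -0.0417, -0.0833, +0.0417, +0.0000]
moduli |λ_i(T)| = 0.4356, 0.2752, 0.2752, 0.0938, 0.0938, 0.0284.
spectral radius ρ = 0.4356; 0.4356 < 1 ⇒ converges.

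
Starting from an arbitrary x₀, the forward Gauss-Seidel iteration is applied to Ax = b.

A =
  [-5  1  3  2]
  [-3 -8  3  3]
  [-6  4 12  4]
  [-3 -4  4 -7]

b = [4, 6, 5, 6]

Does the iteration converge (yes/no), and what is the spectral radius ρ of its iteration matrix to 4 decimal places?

Write A = D+L+U with D = diag(-5, -8, 12, -7).
GS T = -(D+L)⁻¹U: row 0 first, T[0,2] = -(3)/(-5) = +0.6000; later rows by forward substitution.
  T[0,:] = [+0.0000, +0.2000, +0.6000, +0.4000]
  T[1,:] = [+0.0000, -0.0750, +0.1500, +0.2250]
  T[2,:] = [+0.0000, +0.1250, +0.2500, -0.2083]
  T[3,:] = [+0.0000, +0.0286, -0.2000, -0.4190]
|λ(T)| sorted: 0.5131, 0.3320, 0.0629, 0.0000.
spectral radius ρ = 0.5131; 0.5131 < 1 ⇒ converges.

yes, ρ = 0.5131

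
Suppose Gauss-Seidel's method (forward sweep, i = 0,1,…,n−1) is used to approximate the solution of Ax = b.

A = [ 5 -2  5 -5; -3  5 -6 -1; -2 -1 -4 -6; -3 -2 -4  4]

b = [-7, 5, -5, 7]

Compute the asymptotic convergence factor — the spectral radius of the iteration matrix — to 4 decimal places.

A = D + L + U where D = diag(5, 5, -4, 4).
Gauss-Seidel: T = -(D+L)⁻¹U, row 0 first, T[0,2] = -(5)/(5) = -1.0000; later rows by forward substitution.
  T[0,:] = [+0.0000  +0.4000  -1.0000  +1.0000]
  T[1,:] = [+0.0000  +0.2400  +0.6000  +0.8000]
  T[2,:] = [+0.0000  -0.2600  +0.3500  -2.2000]
  T[3,:] = [+0.0000  +0.1600  -0.1000  -1.0500]
eigenvalue magnitudes: 1.3206, 0.6395, 0.6395, 0.0000.
ρ = 1.3206; 1.3206 > 1: divergent.

1.3206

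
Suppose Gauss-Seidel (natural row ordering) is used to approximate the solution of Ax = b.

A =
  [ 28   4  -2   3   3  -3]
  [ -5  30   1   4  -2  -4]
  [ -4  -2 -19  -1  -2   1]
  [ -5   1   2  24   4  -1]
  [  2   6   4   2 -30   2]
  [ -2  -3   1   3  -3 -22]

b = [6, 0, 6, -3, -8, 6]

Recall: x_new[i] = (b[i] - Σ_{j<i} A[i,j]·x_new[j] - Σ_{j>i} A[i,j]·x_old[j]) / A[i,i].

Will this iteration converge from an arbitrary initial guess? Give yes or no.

yes

Split A = D + L + U, D = diag(28, 30, -19, 24, -30, -22).
Gauss-Seidel: T = -(D+L)⁻¹U, row 0 first, T[0,1] = -(4)/(28) = -0.1429; later rows by forward substitution.
  T[0,:] = [+0.0000 -0.1429 +0.0714 -0.1071 -0.1071 +0.1071]
  T[1,:] = [+0.0000 -0.0238 -0.0214 -0.1512 +0.0488 +0.1512]
  T[2,:] = [+0.0000 +0.0326 -0.0128 -0.0142 -0.0878 +0.0142]
  T[3,:] = [+0.0000 -0.0315 +0.0168 -0.0148 -0.1837 +0.0565]
  T[4,:] = [+0.0000 -0.0120 -0.0001 -0.0403 -0.0213 +0.1097]
  T[5,:] = [+0.0000 +0.0151 -0.0018 +0.0332 -0.0230 -0.0370]
eigenvalue magnitudes: 0.1695, 0.0411, 0.0411, 0.0359, 0.0246, 0.0000.
ρ = 0.1695; 0.1695 < 1: convergent.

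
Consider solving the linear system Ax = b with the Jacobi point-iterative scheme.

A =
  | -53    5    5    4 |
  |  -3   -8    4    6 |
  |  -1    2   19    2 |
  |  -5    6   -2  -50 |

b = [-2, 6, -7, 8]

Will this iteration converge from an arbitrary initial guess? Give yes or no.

yes

Diagonal D = diag(-53, -8, 19, -50); L, U strict lower/upper.
Jacobi T = -D⁻¹(L+U): T[2,3] = -(2)/(19) = -0.1053; T[2,2] = 0.
  T[0,:] = [+0.0000  +0.0943  +0.0943  +0.0755]
  T[1,:] = [-0.3750  +0.0000  +0.5000  +0.7500]
  T[2,:] = [+0.0526  -0.1053  +0.0000  -0.1053]
  T[3,:] = [-0.1000  +0.1200  -0.0400  +0.0000]
|eigenvalues of T|: 0.2267, 0.1871, 0.1871, 0.1214.
ρ = 0.2267; 0.2267 < 1: convergent.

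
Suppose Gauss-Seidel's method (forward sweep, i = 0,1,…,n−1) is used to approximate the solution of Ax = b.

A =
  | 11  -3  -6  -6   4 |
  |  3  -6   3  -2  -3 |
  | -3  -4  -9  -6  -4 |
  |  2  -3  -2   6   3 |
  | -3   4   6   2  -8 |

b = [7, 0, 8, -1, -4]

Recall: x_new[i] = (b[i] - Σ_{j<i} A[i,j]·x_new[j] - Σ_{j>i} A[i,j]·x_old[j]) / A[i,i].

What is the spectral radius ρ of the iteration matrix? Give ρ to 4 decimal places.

Let D = diag(11, -6, -9, 6, -8); L, U the strict triangles.
GS T = -(D+L)⁻¹U: row 0 first, T[0,4] = -(4)/(11) = -0.3636; later rows by forward substitution.
  T[0,:] = [+0.0000  +0.2727  +0.5455  +0.5455  -0.3636]
  T[1,:] = [+0.0000  +0.1364  +0.7727  -0.0606  -0.6818]
  T[2,:] = [+0.0000  -0.1515  -0.5253  -0.8215  -0.0202]
  T[3,:] = [+0.0000  -0.0732  +0.0295  -0.4860  -0.7264]
  T[4,:] = [+0.0000  -0.1660  -0.2048  -0.9725  -0.4013]
eigenvalue magnitudes: 1.3636, 0.3293, 0.2823, 0.1345, 0.0000.
ρ(T) = max|λ| = 1.3636; 1.3636 > 1: divergent.

1.3636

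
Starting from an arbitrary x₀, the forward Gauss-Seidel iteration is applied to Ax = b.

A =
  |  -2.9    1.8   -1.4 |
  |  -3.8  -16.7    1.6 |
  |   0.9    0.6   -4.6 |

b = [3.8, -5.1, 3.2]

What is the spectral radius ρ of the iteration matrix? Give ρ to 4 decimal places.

Write A = D+L+U with D = diag(-2.9, -16.7, -4.6).
T_GS = -(D+L)⁻¹U: row 0 first, T[0,2] = -(-1.4)/(-2.9) = -0.4828; later rows by forward substitution.
  T[0,:] = [+0.0000  +0.6207  -0.4828]
  T[1,:] = [+0.0000  -0.1412  +0.2057]
  T[2,:] = [+0.0000  +0.1030  -0.0676]
moduli |λ_i(T)| = 0.2546, 0.0457, 0.0000.
spectral radius ρ = 0.2546; 0.2546 < 1 ⇒ converges.

0.2546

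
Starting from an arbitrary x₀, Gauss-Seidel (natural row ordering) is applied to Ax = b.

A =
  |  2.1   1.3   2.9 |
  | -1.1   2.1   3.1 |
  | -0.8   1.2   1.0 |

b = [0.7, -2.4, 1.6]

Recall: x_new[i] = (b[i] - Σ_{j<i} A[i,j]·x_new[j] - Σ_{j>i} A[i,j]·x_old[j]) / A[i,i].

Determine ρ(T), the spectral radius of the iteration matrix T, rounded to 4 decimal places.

Write A = D+L+U with D = diag(2.1, 2.1, 1).
Gauss-Seidel: T = -(D+L)⁻¹U, row 0 first, T[0,1] = -(1.3)/(2.1) = -0.6190; later rows by forward substitution.
  T[0,:] = [+0.0000, -0.6190, -1.3810]
  T[1,:] = [+0.0000, -0.3243, -2.1995]
  T[2,:] = [+0.0000, -0.1061, +1.5347]
|roots of det(T-λI)|: 1.6528, 0.4423, 0.0000.
ρ = 1.6528; 1.6528 > 1, so it fails to converge.

1.6528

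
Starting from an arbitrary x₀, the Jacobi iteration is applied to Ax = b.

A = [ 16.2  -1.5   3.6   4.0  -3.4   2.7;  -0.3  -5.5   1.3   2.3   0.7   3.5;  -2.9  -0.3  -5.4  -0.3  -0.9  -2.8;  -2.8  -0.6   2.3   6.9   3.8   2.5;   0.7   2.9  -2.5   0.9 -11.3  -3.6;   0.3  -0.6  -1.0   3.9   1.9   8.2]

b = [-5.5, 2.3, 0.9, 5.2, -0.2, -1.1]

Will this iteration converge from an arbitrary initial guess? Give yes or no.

yes

Let D = diag(16.2, -5.5, -5.4, 6.9, -11.3, 8.2); L, U the strict triangles.
Jacobi: T = -D⁻¹(L+U), T[5,0] = -(0.3)/(8.2) = -0.0366; T[5,5] = 0.
  T[0,:] = [+0.0000  +0.0926  -0.2222  -0.2469  +0.2099  -0.1667]
  T[1,:] = [-0.0545  +0.0000  +0.2364  +0.4182  +0.1273  +0.6364]
  T[2,:] = [-0.5370  -0.0556  +0.0000  -0.0556  -0.1667  -0.5185]
  T[3,:] = [+0.4058  +0.0870  -0.3333  +0.0000  -0.5507  -0.3623]
  T[4,:] = [+0.0619  +0.2566  -0.2212  +0.0796  +0.0000  -0.3186]
  T[5,:] = [-0.0366  +0.0732  +0.1220  -0.4756  -0.2317  +0.0000]
moduli |λ_i(T)| = 0.8782, 0.4547, 0.4547, 0.4503, 0.4503, 0.1811.
spectral radius ρ = 0.8782; 0.8782 < 1 ⇒ converges.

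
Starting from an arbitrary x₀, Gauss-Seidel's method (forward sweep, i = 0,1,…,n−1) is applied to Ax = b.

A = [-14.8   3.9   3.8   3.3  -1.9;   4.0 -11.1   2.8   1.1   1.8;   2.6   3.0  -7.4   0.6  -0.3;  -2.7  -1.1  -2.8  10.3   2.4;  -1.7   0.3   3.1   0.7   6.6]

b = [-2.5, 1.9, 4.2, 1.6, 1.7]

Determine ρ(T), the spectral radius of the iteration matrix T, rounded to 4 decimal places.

0.5628

Diagonal D = diag(-14.8, -11.1, -7.4, 10.3, 6.6); L, U strict lower/upper.
Gauss-Seidel: T = -(D+L)⁻¹U, row 0 first, T[0,1] = -(3.9)/(-14.8) = +0.2635; later rows by forward substitution.
  T[0,:] = [+0.0000  +0.2635  +0.2568  +0.2230  -0.1284]
  T[1,:] = [+0.0000  +0.0950  +0.3448  +0.1794  +0.1159]
  T[2,:] = [+0.0000  +0.1311  +0.2300  +0.2322  -0.0387]
  T[3,:] = [+0.0000  +0.1149  +0.1666  +0.1407  -0.2648]
  T[4,:] = [+0.0000  -0.0102  -0.0752  -0.0747  +0.0079]
moduli |λ_i(T)| = 0.5628, 0.0878, 0.0878, 0.0746, 0.0000.
spectral radius ρ = 0.5628; 0.5628 < 1: convergent.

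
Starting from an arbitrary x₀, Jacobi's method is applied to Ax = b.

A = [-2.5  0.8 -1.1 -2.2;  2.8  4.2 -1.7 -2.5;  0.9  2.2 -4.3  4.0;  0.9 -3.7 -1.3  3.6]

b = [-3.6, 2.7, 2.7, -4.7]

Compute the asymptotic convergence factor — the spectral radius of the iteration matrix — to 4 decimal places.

Write A = D+L+U with D = diag(-2.5, 4.2, -4.3, 3.6).
Jacobi T = -D⁻¹(L+U): T[0,1] = -(0.8)/(-2.5) = +0.3200; T[0,0] = 0.
  T[0,:] = [+0.0000, +0.3200, -0.4400, -0.8800]
  T[1,:] = [-0.6667, +0.0000, +0.4048, +0.5952]
  T[2,:] = [+0.2093, +0.5116, +0.0000, +0.9302]
  T[3,:] = [-0.2500, +1.0278, +0.3611, +0.0000]
eigenvalue magnitudes: 1.4594, 0.7692, 0.7692, 0.4776.
ρ(T) = max|λ| = 1.4594; 1.4594 > 1, so it fails to converge.

1.4594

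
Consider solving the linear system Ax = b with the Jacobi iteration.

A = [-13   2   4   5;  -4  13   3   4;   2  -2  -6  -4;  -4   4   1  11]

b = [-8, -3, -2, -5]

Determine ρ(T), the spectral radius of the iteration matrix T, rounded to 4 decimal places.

0.9245

Split A = D + L + U, D = diag(-13, 13, -6, 11).
T_J = -D⁻¹(L+U): T[2,3] = -(-4)/(-6) = -0.6667; T[2,2] = 0.
  T[0,:] = [+0.0000  +0.1538  +0.3077  +0.3846]
  T[1,:] = [+0.3077  +0.0000  -0.2308  -0.3077]
  T[2,:] = [+0.3333  -0.3333  +0.0000  -0.6667]
  T[3,:] = [+0.3636  -0.3636  -0.0909  +0.0000]
moduli |λ_i(T)| = 0.9245, 0.3865, 0.3865, 0.2442.
spectral radius ρ = 0.9245; 0.9245 < 1, so it converges for any x₀.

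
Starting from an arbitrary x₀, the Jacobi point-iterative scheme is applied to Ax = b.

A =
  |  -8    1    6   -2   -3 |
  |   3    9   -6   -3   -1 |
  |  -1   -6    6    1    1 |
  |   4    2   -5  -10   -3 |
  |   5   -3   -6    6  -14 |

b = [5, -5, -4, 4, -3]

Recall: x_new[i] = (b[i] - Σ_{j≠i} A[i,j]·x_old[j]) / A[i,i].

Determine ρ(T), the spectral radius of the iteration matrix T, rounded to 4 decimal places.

Split A = D + L + U, D = diag(-8, 9, 6, -10, -14).
T_J = -D⁻¹(L+U): T[2,1] = -(-6)/(6) = +1.0000; T[2,2] = 0.
  T[0,:] = [+0.0000 +0.1250 +0.7500 -0.2500 -0.3750]
  T[1,:] = [-0.3333 +0.0000 +0.6667 +0.3333 +0.1111]
  T[2,:] = [+0.1667 +1.0000 +0.0000 -0.1667 -0.1667]
  T[3,:] = [+0.4000 +0.2000 -0.5000 +0.0000 -0.3000]
  T[4,:] = [+0.3571 -0.2143 -0.4286 +0.4286 +0.0000]
|roots of det(T-λI)|: 1.1271, 0.6532, 0.5713, 0.5713, 0.1543.
ρ = 1.1271; 1.1271 > 1: divergent.

1.1271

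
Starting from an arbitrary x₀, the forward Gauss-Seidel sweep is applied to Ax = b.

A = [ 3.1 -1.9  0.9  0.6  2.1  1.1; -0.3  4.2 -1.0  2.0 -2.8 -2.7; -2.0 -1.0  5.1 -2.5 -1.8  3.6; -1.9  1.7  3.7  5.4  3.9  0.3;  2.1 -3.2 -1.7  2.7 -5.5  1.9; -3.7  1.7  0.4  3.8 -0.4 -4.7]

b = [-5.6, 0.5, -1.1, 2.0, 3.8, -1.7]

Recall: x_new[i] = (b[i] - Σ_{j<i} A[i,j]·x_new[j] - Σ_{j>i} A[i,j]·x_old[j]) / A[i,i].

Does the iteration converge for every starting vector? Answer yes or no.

Split A = D + L + U, D = diag(3.1, 4.2, 5.1, 5.4, -5.5, -4.7).
Gauss-Seidel: T = -(D+L)⁻¹U, row 0 first, T[0,2] = -(0.9)/(3.1) = -0.2903; later rows by forward substitution.
  T[0,:] = [+0.0000 +0.6129 -0.2903 -0.1935 -0.6774 -0.3548]
  T[1,:] = [+0.0000 +0.0438 +0.2174 -0.4900 +0.6183 +0.6175]
  T[2,:] = [+0.0000 +0.2489 -0.0712 +0.3182 +0.2085 -0.7240]
  T[3,:] = [+0.0000 +0.0313 -0.1218 -0.1319 -1.2981 +0.1212]
  T[4,:] = [+0.0000 +0.1470 -0.2751 +0.0481 -1.3201 +0.1340]
  T[5,:] = [+0.0000 -0.4327 +0.2261 -0.1085 -0.1625 +0.5277]
|λ(T)| sorted: 1.1286, 0.5618, 0.5618, 0.4077, 0.0968, 0.0000.
ρ(T) = max|λ| = 1.1286; 1.1286 > 1, so it fails to converge.

no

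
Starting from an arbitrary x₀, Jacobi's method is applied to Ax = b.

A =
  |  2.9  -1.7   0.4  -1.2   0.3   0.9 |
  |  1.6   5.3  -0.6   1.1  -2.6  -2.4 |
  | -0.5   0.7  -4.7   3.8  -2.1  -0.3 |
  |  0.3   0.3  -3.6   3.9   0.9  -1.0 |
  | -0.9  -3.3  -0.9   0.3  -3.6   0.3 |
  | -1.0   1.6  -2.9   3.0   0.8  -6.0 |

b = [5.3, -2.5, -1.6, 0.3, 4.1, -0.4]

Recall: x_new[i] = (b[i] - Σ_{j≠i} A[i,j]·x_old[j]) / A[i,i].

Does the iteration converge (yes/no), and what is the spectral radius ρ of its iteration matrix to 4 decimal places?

A = D + L + U where D = diag(2.9, 5.3, -4.7, 3.9, -3.6, -6).
T_J = -D⁻¹(L+U): T[0,3] = -(-1.2)/(2.9) = +0.4138; T[0,0] = 0.
  T[0,:] = [+0.0000, +0.5862, -0.1379, +0.4138, -0.1034, -0.3103]
  T[1,:] = [-0.3019, +0.0000, +0.1132, -0.2075, +0.4906, +0.4528]
  T[2,:] = [-0.1064, +0.1489, +0.0000, +0.8085, -0.4468, -0.0638]
  T[3,:] = [-0.0769, -0.0769, +0.9231, +0.0000, -0.2308, +0.2564]
  T[4,:] = [-0.2500, -0.9167, -0.2500, +0.0833, +0.0000, +0.0833]
  T[5,:] = [-0.1667, +0.2667, -0.4833, +0.5000, +0.1333, +0.0000]
moduli |λ_i(T)| = 1.1237, 0.8298, 0.6489, 0.6489, 0.1099, 0.1099.
ρ = 1.1237; 1.1237 > 1 ⇒ diverges.

no, ρ = 1.1237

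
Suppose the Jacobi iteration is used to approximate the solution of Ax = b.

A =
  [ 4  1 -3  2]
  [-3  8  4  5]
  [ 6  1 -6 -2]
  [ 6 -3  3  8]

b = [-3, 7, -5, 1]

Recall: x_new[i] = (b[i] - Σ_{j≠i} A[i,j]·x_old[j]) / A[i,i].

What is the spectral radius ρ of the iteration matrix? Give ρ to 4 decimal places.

A = D + L + U where D = diag(4, 8, -6, 8).
Jacobi T = -D⁻¹(L+U): T[3,1] = -(-3)/(8) = +0.3750; T[3,3] = 0.
  T[0,:] = [+0.0000, -0.2500, +0.7500, -0.5000]
  T[1,:] = [+0.3750, +0.0000, -0.5000, -0.6250]
  T[2,:] = [+1.0000, +0.1667, +0.0000, -0.3333]
  T[3,:] = [-0.7500, +0.3750, -0.3750, +0.0000]
|λ(T)| sorted: 1.2016, 0.8581, 0.5573, 0.5573.
ρ = 1.2016; 1.2016 > 1 ⇒ diverges.

1.2016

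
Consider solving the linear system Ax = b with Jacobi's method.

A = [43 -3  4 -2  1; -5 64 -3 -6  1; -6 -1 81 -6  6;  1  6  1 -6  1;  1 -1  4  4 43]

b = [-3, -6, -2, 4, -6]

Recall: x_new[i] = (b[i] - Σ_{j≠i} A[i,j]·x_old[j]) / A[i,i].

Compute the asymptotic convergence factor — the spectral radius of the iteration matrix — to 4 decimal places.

0.3623

A = D + L + U where D = diag(43, 64, 81, -6, 43).
T_J = -D⁻¹(L+U): T[3,0] = -(1)/(-6) = +0.1667; T[3,3] = 0.
  T[0,:] = [+0.0000, +0.0698, -0.0930, +0.0465, -0.0233]
  T[1,:] = [+0.0781, +0.0000, +0.0469, +0.0938, -0.0156]
  T[2,:] = [+0.0741, +0.0123, +0.0000, +0.0741, -0.0741]
  T[3,:] = [+0.1667, +1.0000, +0.1667, +0.0000, +0.1667]
  T[4,:] = [-0.0233, +0.0233, -0.0930, -0.0930, +0.0000]
|roots of det(T-λI)|: 0.3623, 0.2652, 0.0937, 0.0937, 0.0522.
spectral radius ρ = 0.3623; 0.3623 < 1, so it converges for any x₀.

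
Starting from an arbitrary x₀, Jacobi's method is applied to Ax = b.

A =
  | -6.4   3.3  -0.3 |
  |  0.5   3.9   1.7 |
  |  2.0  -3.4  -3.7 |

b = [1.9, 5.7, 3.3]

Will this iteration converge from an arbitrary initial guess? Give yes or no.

yes

Diagonal D = diag(-6.4, 3.9, -3.7); L, U strict lower/upper.
Jacobi: T = -D⁻¹(L+U), T[1,0] = -(0.5)/(3.9) = -0.1282; T[1,1] = 0.
  T[0,:] = [+0.0000  +0.5156  -0.0469]
  T[1,:] = [-0.1282  +0.0000  -0.4359]
  T[2,:] = [+0.5405  -0.9189  +0.0000]
|eigenvalues of T|: 0.7003, 0.4259, 0.4259.
ρ = 0.7003; 0.7003 < 1: convergent.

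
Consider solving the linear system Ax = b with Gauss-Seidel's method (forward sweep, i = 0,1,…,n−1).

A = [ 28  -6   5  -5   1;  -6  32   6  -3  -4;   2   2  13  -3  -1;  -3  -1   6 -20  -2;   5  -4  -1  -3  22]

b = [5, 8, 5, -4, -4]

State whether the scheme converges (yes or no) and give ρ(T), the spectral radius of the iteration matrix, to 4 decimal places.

Write A = D+L+U with D = diag(28, 32, 13, -20, 22).
Gauss-Seidel: T = -(D+L)⁻¹U, row 0 first, T[0,2] = -(5)/(28) = -0.1786; later rows by forward substitution.
  T[0,:] = [+0.0000, +0.2143, -0.1786, +0.1786, -0.0357]
  T[1,:] = [+0.0000, +0.0402, -0.2210, +0.1272, +0.1183]
  T[2,:] = [+0.0000, -0.0391, +0.0615, +0.1837, +0.0642]
  T[3,:] = [+0.0000, -0.0459, +0.0563, +0.0220, -0.0813]
  T[4,:] = [+0.0000, -0.0494, +0.0109, -0.0061, +0.0215]
|λ(T)| sorted: 0.1921, 0.1261, 0.1261, 0.0690, 0.0000.
spectral radius ρ = 0.1921; 0.1921 < 1 ⇒ converges.

yes, ρ = 0.1921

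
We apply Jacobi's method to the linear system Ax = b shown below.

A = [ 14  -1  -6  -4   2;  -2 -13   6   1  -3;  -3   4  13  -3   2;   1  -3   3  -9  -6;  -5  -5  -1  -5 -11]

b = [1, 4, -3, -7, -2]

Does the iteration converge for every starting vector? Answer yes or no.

Diagonal D = diag(14, -13, 13, -9, -11); L, U strict lower/upper.
Jacobi: T = -D⁻¹(L+U), T[1,3] = -(1)/(-13) = +0.0769; T[1,1] = 0.
  T[0,:] = [+0.0000 +0.0714 +0.4286 +0.2857 -0.1429]
  T[1,:] = [-0.1538 +0.0000 +0.4615 +0.0769 -0.2308]
  T[2,:] = [+0.2308 -0.3077 +0.0000 +0.2308 -0.1538]
  T[3,:] = [+0.1111 -0.3333 +0.3333 +0.0000 -0.6667]
  T[4,:] = [-0.4545 -0.4545 -0.0909 -0.4545 +0.0000]
|eigenvalues of T|: 0.8953, 0.5123, 0.2880, 0.2880, 0.0181.
ρ = 0.8953; 0.8953 < 1: convergent.

yes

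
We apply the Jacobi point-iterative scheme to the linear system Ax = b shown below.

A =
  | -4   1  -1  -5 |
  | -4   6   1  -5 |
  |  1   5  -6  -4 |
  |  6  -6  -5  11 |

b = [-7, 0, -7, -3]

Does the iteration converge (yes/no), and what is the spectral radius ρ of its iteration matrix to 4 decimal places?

A = D + L + U where D = diag(-4, 6, -6, 11).
Jacobi: T = -D⁻¹(L+U), T[1,0] = -(-4)/(6) = +0.6667; T[1,1] = 0.
  T[0,:] = [+0.0000 +0.2500 -0.2500 -1.2500]
  T[1,:] = [+0.6667 +0.0000 -0.1667 +0.8333]
  T[2,:] = [+0.1667 +0.8333 +0.0000 -0.6667]
  T[3,:] = [-0.5455 +0.5455 +0.4545 +0.0000]
moduli |λ_i(T)| = 1.1389, 0.6519, 0.6519, 0.0483.
spectral radius ρ = 1.1389; 1.1389 > 1, so it fails to converge.

no, ρ = 1.1389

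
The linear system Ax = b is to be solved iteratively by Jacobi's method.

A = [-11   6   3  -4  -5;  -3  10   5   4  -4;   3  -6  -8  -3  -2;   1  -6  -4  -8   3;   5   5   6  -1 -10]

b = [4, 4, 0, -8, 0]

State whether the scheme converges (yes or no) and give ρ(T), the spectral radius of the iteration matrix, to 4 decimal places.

no, ρ = 1.2972

Write A = D+L+U with D = diag(-11, 10, -8, -8, -10).
Jacobi T = -D⁻¹(L+U): T[1,2] = -(5)/(10) = -0.5000; T[1,1] = 0.
  T[0,:] = [+0.0000, +0.5455, +0.2727, -0.3636, -0.4545]
  T[1,:] = [+0.3000, +0.0000, -0.5000, -0.4000, +0.4000]
  T[2,:] = [+0.3750, -0.7500, +0.0000, -0.3750, -0.2500]
  T[3,:] = [+0.1250, -0.7500, -0.5000, +0.0000, +0.3750]
  T[4,:] = [+0.5000, +0.5000, +0.6000, -0.1000, +0.0000]
|λ(T)| sorted: 1.2972, 0.7385, 0.6359, 0.6359, 0.0043.
ρ(T) = max|λ| = 1.2972; 1.2972 > 1, so it fails to converge.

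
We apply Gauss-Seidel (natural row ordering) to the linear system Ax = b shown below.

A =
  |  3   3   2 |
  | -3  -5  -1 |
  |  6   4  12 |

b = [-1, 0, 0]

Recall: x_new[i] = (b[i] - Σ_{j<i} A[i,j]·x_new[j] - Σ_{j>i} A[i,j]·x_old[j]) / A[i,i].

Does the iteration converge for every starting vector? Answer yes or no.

yes

Write A = D+L+U with D = diag(3, -5, 12).
GS T = -(D+L)⁻¹U: row 0 first, T[0,2] = -(2)/(3) = -0.6667; later rows by forward substitution.
  T[0,:] = [+0.0000  -1.0000  -0.6667]
  T[1,:] = [+0.0000  +0.6000  +0.2000]
  T[2,:] = [+0.0000  +0.3000  +0.2667]
moduli |λ_i(T)| = 0.7296, 0.1371, 0.0000.
ρ(T) = max|λ| = 0.7296; 0.7296 < 1: convergent.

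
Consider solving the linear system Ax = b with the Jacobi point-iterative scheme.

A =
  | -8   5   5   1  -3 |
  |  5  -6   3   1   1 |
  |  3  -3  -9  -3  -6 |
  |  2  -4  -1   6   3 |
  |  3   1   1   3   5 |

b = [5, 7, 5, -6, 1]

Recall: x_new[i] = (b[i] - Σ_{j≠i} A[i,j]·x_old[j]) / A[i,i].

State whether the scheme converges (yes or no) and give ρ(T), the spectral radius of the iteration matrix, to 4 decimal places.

Diagonal D = diag(-8, -6, -9, 6, 5); L, U strict lower/upper.
Jacobi: T = -D⁻¹(L+U), T[4,2] = -(1)/(5) = -0.2000; T[4,4] = 0.
  T[0,:] = [+0.0000  +0.6250  +0.6250  +0.1250  -0.3750]
  T[1,:] = [+0.8333  +0.0000  +0.5000  +0.1667  +0.1667]
  T[2,:] = [+0.3333  -0.3333  +0.0000  -0.3333  -0.6667]
  T[3,:] = [-0.3333  +0.6667  +0.1667  +0.0000  -0.5000]
  T[4,:] = [-0.6000  -0.2000  -0.2000  -0.6000  +0.0000]
|eigenvalues of T|: 1.2241, 1.0120, 0.3932, 0.3918, 0.3918.
ρ(T) = max|λ| = 1.2241; 1.2241 > 1 ⇒ diverges.

no, ρ = 1.2241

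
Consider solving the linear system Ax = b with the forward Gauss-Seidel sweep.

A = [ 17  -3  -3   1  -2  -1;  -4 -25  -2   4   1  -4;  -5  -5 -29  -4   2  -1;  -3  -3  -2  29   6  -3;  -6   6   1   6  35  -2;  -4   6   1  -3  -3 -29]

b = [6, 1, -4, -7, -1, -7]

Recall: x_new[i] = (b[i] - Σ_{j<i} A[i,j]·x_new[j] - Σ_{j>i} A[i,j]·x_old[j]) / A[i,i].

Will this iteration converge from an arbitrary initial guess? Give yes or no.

yes

Diagonal D = diag(17, -25, -29, 29, 35, -29); L, U strict lower/upper.
T_GS = -(D+L)⁻¹U: row 0 first, T[0,2] = -(-3)/(17) = +0.1765; later rows by forward substitution.
  T[0,:] = [+0.0000 +0.1765 +0.1765 -0.0588 +0.1176 +0.0588]
  T[1,:] = [+0.0000 -0.0282 -0.1082 +0.1694 +0.0212 -0.1694]
  T[2,:] = [+0.0000 -0.0256 -0.0118 -0.1570 +0.0450 -0.0154]
  T[3,:] = [+0.0000 +0.0136 +0.0062 +0.0006 -0.1894 +0.0909]
  T[4,:] = [+0.0000 +0.0335 +0.0481 -0.0347 +0.0477 +0.0811]
  T[5,:] = [+0.0000 -0.0359 -0.0528 +0.0413 +0.0044 -0.0615]
|eigenvalues of T|: 0.1760, 0.1162, 0.0841, 0.0599, 0.0308, 0.0000.
spectral radius ρ = 0.1760; 0.1760 < 1 ⇒ converges.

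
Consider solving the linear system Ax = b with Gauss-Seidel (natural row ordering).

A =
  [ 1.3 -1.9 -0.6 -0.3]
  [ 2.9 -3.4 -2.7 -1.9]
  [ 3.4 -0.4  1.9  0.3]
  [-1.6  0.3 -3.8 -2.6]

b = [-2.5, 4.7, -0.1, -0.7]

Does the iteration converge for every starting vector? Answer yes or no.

A = D + L + U where D = diag(1.3, -3.4, 1.9, -2.6).
GS T = -(D+L)⁻¹U: row 0 first, T[0,1] = -(-1.9)/(1.3) = +1.4615; later rows by forward substitution.
  T[0,:] = [+0.0000  +1.4615  +0.4615  +0.2308]
  T[1,:] = [+0.0000  +1.2466  -0.4005  -0.3620]
  T[2,:] = [+0.0000  -2.3529  -0.9102  -0.6471]
  T[3,:] = [+0.0000  +2.6833  +1.0001  +0.7619]
moduli |λ_i(T)| = 1.1886, 0.3564, 0.2662, 0.0000.
ρ(T) = max|λ| = 1.1886; 1.1886 > 1: divergent.

no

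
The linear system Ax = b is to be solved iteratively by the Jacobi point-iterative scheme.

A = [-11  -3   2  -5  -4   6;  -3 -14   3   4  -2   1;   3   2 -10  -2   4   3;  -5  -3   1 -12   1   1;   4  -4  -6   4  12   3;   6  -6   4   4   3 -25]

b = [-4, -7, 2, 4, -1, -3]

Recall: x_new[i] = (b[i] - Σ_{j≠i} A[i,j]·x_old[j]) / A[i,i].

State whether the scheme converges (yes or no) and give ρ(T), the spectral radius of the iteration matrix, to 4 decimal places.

A = D + L + U where D = diag(-11, -14, -10, -12, 12, -25).
Jacobi: T = -D⁻¹(L+U), T[2,0] = -(3)/(-10) = +0.3000; T[2,2] = 0.
  T[0,:] = [+0.0000 -0.2727 +0.1818 -0.4545 -0.3636 +0.5455]
  T[1,:] = [-0.2143 +0.0000 +0.2143 +0.2857 -0.1429 +0.0714]
  T[2,:] = [+0.3000 +0.2000 +0.0000 -0.2000 +0.4000 +0.3000]
  T[3,:] = [-0.4167 -0.2500 +0.0833 +0.0000 +0.0833 +0.0833]
  T[4,:] = [-0.3333 +0.3333 +0.5000 -0.3333 +0.0000 -0.2500]
  T[5,:] = [+0.2400 -0.2400 +0.1600 +0.1600 +0.1200 +0.0000]
|λ(T)| sorted: 0.8621, 0.6621, 0.5251, 0.4550, 0.4389, 0.4389.
ρ = 0.8621; 0.8621 < 1, so it converges for any x₀.

yes, ρ = 0.8621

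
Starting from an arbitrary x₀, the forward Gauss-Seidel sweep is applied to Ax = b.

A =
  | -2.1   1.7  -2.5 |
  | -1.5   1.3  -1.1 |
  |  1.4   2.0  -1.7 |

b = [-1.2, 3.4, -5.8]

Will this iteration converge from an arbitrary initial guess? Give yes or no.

A = D + L + U where D = diag(-2.1, 1.3, -1.7).
GS T = -(D+L)⁻¹U: row 0 first, T[0,1] = -(1.7)/(-2.1) = +0.8095; later rows by forward substitution.
  T[0,:] = [+0.0000, +0.8095, -1.1905]
  T[1,:] = [+0.0000, +0.9341, -0.5275]
  T[2,:] = [+0.0000, +1.7656, -1.6009]
eigenvalue magnitudes: 1.1552, 0.4883, 0.0000.
spectral radius ρ = 1.1552; 1.1552 > 1, so it fails to converge.

no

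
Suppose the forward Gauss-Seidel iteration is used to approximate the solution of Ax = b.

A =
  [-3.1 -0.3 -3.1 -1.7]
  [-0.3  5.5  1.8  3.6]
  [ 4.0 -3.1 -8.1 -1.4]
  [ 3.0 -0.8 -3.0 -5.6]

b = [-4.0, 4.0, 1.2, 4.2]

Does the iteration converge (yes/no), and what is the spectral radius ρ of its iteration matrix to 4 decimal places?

yes, ρ = 0.5558

Write A = D+L+U with D = diag(-3.1, 5.5, -8.1, -5.6).
GS T = -(D+L)⁻¹U: row 0 first, T[0,3] = -(-1.7)/(-3.1) = -0.5484; later rows by forward substitution.
  T[0,:] = [+0.0000  -0.0968  -1.0000  -0.5484]
  T[1,:] = [+0.0000  -0.0053  -0.3818  -0.6845]
  T[2,:] = [+0.0000  -0.0458  -0.3477  -0.1817]
  T[3,:] = [+0.0000  -0.0266  -0.2949  -0.0987]
|roots of det(T-λI)|: 0.5558, 0.0726, 0.0726, 0.0000.
ρ(T) = max|λ| = 0.5558; 0.5558 < 1, so it converges for any x₀.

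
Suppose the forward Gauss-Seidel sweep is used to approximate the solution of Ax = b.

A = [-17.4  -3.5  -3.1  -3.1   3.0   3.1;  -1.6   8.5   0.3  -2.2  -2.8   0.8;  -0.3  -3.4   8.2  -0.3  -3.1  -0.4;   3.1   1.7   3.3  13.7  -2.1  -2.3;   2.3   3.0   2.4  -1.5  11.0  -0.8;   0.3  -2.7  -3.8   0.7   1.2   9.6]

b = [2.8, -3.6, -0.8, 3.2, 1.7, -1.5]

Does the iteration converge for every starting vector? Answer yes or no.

Write A = D+L+U with D = diag(-17.4, 8.5, 8.2, 13.7, 11, 9.6).
GS T = -(D+L)⁻¹U: row 0 first, T[0,5] = -(3.1)/(-17.4) = +0.1782; later rows by forward substitution.
  T[0,:] = [+0.0000 -0.2011 -0.1782 -0.1782 +0.1724 +0.1782]
  T[1,:] = [+0.0000 -0.0379 -0.0688 +0.2253 +0.3619 -0.0606]
  T[2,:] = [+0.0000 -0.0231 -0.0351 +0.1235 +0.5344 +0.0302]
  T[3,:] = [+0.0000 +0.0558 +0.0573 -0.0174 -0.0594 +0.1278]
  T[4,:] = [+0.0000 +0.0650 +0.0715 -0.0535 -0.2594 +0.0628]
  T[5,:] = [+0.0000 -0.0257 -0.0408 +0.1258 +0.3447 -0.0278]
|roots of det(T-λI)|: 0.5321, 0.1884, 0.0254, 0.0116, 0.0031, 0.0000.
ρ = 0.5321; 0.5321 < 1: convergent.

yes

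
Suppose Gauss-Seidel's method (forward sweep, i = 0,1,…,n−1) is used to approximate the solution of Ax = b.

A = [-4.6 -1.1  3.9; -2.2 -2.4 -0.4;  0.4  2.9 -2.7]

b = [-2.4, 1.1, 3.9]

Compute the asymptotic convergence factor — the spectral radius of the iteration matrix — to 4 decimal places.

A = D + L + U where D = diag(-4.6, -2.4, -2.7).
GS T = -(D+L)⁻¹U: row 0 first, T[0,2] = -(3.9)/(-4.6) = +0.8478; later rows by forward substitution.
  T[0,:] = [+0.0000 -0.2391 +0.8478]
  T[1,:] = [+0.0000 +0.2192 -0.9438]
  T[2,:] = [+0.0000 +0.2000 -0.8882]
eigenvalue magnitudes: 0.6777, 0.0087, 0.0000.
ρ = 0.6777; 0.6777 < 1: convergent.

0.6777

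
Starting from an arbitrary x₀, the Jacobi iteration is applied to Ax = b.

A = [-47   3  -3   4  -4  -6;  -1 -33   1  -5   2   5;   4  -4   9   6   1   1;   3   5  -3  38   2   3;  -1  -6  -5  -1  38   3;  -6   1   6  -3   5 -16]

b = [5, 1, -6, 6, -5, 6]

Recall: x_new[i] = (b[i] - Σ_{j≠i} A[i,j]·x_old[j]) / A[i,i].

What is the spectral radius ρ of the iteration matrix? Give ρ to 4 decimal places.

Split A = D + L + U, D = diag(-47, -33, 9, 38, 38, -16).
Jacobi T = -D⁻¹(L+U): T[0,3] = -(4)/(-47) = +0.0851; T[0,0] = 0.
  T[0,:] = [+0.0000 +0.0638 -0.0638 +0.0851 -0.0851 -0.1277]
  T[1,:] = [-0.0303 +0.0000 +0.0303 -0.1515 +0.0606 +0.1515]
  T[2,:] = [-0.4444 +0.4444 +0.0000 -0.6667 -0.1111 -0.1111]
  T[3,:] = [-0.0789 -0.1316 +0.0789 +0.0000 -0.0526 -0.0789]
  T[4,:] = [+0.0263 +0.1579 +0.1316 +0.0263 +0.0000 -0.0789]
  T[5,:] = [-0.3750 +0.0625 +0.3750 -0.1875 +0.3125 +0.0000]
|eigenvalues of T|: 0.4757, 0.4029, 0.4029, 0.1343, 0.0689, 0.0689.
ρ(T) = max|λ| = 0.4757; 0.4757 < 1, so it converges for any x₀.

0.4757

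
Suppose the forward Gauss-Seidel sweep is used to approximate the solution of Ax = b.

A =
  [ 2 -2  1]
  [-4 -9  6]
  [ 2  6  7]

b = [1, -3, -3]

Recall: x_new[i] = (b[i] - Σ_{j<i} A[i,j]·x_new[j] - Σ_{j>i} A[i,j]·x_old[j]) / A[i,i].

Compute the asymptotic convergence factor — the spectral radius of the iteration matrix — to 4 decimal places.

Let D = diag(2, -9, 7); L, U the strict triangles.
T_GS = -(D+L)⁻¹U: row 0 first, T[0,1] = -(-2)/(2) = +1.0000; later rows by forward substitution.
  T[0,:] = [+0.0000, +1.0000, -0.5000]
  T[1,:] = [+0.0000, -0.4444, +0.8889]
  T[2,:] = [+0.0000, +0.0952, -0.6190]
|eigenvalues of T|: 0.8355, 0.2280, 0.0000.
spectral radius ρ = 0.8355; 0.8355 < 1 ⇒ converges.

0.8355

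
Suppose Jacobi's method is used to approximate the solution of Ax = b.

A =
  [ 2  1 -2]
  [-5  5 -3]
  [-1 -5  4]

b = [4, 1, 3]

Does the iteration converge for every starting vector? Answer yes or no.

no

A = D + L + U where D = diag(2, 5, 4).
Jacobi T = -D⁻¹(L+U): T[0,2] = -(-2)/(2) = +1.0000; T[0,0] = 0.
  T[0,:] = [+0.0000, -0.5000, +1.0000]
  T[1,:] = [+1.0000, +0.0000, +0.6000]
  T[2,:] = [+0.2500, +1.2500, +0.0000]
eigenvalue magnitudes: 1.2122, 0.9846, 0.9846.
spectral radius ρ = 1.2122; 1.2122 > 1: divergent.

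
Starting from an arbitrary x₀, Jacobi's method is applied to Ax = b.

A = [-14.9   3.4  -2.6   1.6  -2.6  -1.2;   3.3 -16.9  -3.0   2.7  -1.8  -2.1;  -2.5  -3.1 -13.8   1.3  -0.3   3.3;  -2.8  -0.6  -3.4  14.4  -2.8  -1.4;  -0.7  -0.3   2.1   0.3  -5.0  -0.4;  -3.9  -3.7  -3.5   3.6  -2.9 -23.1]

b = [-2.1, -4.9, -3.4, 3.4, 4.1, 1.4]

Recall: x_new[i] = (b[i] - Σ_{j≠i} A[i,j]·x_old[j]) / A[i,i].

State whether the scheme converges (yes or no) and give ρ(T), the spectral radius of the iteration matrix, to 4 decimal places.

yes, ρ = 0.5049

Split A = D + L + U, D = diag(-14.9, -16.9, -13.8, 14.4, -5, -23.1).
T_J = -D⁻¹(L+U): T[2,0] = -(-2.5)/(-13.8) = -0.1812; T[2,2] = 0.
  T[0,:] = [+0.0000, +0.2282, -0.1745, +0.1074, -0.1745, -0.0805]
  T[1,:] = [+0.1953, +0.0000, -0.1775, +0.1598, -0.1065, -0.1243]
  T[2,:] = [-0.1812, -0.2246, +0.0000, +0.0942, -0.0217, +0.2391]
  T[3,:] = [+0.1944, +0.0417, +0.2361, +0.0000, +0.1944, +0.0972]
  T[4,:] = [-0.1400, -0.0600, +0.4200, +0.0600, +0.0000, -0.0800]
  T[5,:] = [-0.1688, -0.1602, -0.1515, +0.1558, -0.1255, +0.0000]
|λ(T)| sorted: 0.5049, 0.3618, 0.2405, 0.1929, 0.1528, 0.1528.
ρ(T) = max|λ| = 0.5049; 0.5049 < 1: convergent.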